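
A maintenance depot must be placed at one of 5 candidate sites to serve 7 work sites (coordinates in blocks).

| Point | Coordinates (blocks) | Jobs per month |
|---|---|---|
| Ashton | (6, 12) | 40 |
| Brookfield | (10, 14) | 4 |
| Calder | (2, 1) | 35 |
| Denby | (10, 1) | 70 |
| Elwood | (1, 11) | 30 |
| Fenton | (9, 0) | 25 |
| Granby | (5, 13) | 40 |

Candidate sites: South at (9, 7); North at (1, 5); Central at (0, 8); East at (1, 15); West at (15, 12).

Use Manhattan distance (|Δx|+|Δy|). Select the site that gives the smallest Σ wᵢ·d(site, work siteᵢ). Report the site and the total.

Total weighted distance at each candidate:
  South (9, 7): total = 2232
  North (1, 5): total = 2622
  Central (0, 8): total = 2914
  East (1, 15): total = 3430
  West (15, 12): total = 3688
Minimum is at South with total 2232 blocks.

South, total 2232 blocks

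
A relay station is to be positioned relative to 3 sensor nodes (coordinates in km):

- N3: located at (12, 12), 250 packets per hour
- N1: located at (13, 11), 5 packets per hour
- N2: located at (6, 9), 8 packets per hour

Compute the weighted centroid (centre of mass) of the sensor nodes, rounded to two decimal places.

The minimiser of Σwᵢ‖p−pᵢ‖² is the weighted centroid p* = (Σwᵢpᵢ)/(Σwᵢ).
Σwᵢ = 263.
Σwᵢxᵢ = 250·12 + 5·13 + 8·6 = 3113.
Σwᵢyᵢ = 250·12 + 5·11 + 8·9 = 3127.
x* = 3113/263 = 11.84, y* = 3127/263 = 11.89.

(11.84, 11.89)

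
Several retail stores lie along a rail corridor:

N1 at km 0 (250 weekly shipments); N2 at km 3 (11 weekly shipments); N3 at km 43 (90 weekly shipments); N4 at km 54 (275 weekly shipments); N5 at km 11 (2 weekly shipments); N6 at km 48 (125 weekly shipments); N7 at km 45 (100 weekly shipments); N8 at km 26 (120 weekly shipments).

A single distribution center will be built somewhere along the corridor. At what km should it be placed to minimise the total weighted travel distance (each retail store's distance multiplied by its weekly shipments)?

x = 45

For a sum of weighted absolute distances on a line, the optimum is the weighted median (not the mean). Total weight W = 973; half-weight = 486.5.
Sort by position and accumulate weight:
  km 0 (N1, w=250) → cum 250
  km 3 (N2, w=11) → cum 261
  km 11 (N5, w=2) → cum 263
  km 26 (N8, w=120) → cum 383
  km 43 (N3, w=90) → cum 473
  km 45 (N7, w=100) → cum 573  ≥ 486.5 → median here
  km 48 (N6, w=125) → cum 698
  km 54 (N4, w=275) → cum 973
Optimal location: km 45.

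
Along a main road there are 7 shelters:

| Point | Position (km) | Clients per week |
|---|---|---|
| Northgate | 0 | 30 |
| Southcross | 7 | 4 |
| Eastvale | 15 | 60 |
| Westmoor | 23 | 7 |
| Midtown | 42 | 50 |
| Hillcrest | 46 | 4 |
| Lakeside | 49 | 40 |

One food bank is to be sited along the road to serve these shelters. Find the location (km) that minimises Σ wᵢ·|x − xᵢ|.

For a sum of weighted absolute distances on a line, the optimum is the weighted median (not the mean). Total weight W = 195; half-weight = 97.5.
Sort by position and accumulate weight:
  km 0 (Northgate, w=30) → cum 30
  km 7 (Southcross, w=4) → cum 34
  km 15 (Eastvale, w=60) → cum 94
  km 23 (Westmoor, w=7) → cum 101  ≥ 97.5 → median here
  km 42 (Midtown, w=50) → cum 151
  km 46 (Hillcrest, w=4) → cum 155
  km 49 (Lakeside, w=40) → cum 195
Optimal location: km 23.

x = 23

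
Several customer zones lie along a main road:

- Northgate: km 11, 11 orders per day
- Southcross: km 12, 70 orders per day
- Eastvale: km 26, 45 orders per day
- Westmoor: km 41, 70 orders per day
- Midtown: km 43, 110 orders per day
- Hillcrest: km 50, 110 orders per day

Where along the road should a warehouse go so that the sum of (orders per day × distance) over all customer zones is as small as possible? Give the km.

x = 43

For a sum of weighted absolute distances on a line, the optimum is the weighted median (not the mean). Total weight W = 416; half-weight = 208.
Sort by position and accumulate weight:
  km 11 (Northgate, w=11) → cum 11
  km 12 (Southcross, w=70) → cum 81
  km 26 (Eastvale, w=45) → cum 126
  km 41 (Westmoor, w=70) → cum 196
  km 43 (Midtown, w=110) → cum 306  ≥ 208 → median here
  km 50 (Hillcrest, w=110) → cum 416
Optimal location: km 43.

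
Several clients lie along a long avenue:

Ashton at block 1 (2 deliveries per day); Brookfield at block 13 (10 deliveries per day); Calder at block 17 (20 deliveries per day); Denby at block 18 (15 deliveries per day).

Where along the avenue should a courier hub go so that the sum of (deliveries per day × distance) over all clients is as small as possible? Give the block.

x = 17

For a sum of weighted absolute distances on a line, the optimum is the weighted median (not the mean). Total weight W = 47; half-weight = 23.5.
Sort by position and accumulate weight:
  block 1 (Ashton, w=2) → cum 2
  block 13 (Brookfield, w=10) → cum 12
  block 17 (Calder, w=20) → cum 32  ≥ 23.5 → median here
  block 18 (Denby, w=15) → cum 47
Optimal location: block 17.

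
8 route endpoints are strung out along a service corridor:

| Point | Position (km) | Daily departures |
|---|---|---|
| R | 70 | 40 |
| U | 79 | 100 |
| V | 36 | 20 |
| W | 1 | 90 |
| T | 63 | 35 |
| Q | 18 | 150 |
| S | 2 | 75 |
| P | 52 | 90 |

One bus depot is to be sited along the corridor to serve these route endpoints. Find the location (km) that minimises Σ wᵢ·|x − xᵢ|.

For a sum of weighted absolute distances on a line, the optimum is the weighted median (not the mean). Total weight W = 600; half-weight = 300.
Sort by position and accumulate weight:
  km 1 (W, w=90) → cum 90
  km 2 (S, w=75) → cum 165
  km 18 (Q, w=150) → cum 315  ≥ 300 → median here
  km 36 (V, w=20) → cum 335
  km 52 (P, w=90) → cum 425
  km 63 (T, w=35) → cum 460
  km 70 (R, w=40) → cum 500
  km 79 (U, w=100) → cum 600
Optimal location: km 18.

x = 18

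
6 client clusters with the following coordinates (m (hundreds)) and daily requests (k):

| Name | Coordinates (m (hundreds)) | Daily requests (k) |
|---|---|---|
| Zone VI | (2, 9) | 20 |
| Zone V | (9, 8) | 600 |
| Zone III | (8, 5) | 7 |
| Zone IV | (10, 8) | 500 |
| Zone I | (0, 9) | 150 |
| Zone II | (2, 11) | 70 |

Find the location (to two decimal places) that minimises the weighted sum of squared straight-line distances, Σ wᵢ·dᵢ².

(7.90, 8.27)

The minimiser of Σwᵢ‖p−pᵢ‖² is the weighted centroid p* = (Σwᵢpᵢ)/(Σwᵢ).
Σwᵢ = 1347.
Σwᵢxᵢ = 20·2 + 600·9 + 7·8 + 500·10 + 150·0 + 70·2 = 10636.
Σwᵢyᵢ = 20·9 + 600·8 + 7·5 + 500·8 + 150·9 + 70·11 = 11135.
x* = 10636/1347 = 7.90, y* = 11135/1347 = 8.27.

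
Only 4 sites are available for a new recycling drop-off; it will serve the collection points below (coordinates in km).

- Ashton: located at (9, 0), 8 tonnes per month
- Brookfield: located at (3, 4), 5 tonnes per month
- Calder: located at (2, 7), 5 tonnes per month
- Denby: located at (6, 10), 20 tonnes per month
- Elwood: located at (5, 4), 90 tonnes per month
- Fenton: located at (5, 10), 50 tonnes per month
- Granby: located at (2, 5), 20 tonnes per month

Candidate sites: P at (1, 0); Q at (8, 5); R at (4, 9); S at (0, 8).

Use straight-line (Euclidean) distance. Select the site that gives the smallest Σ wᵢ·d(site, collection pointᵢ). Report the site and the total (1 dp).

R, total 785.8 km

Total weighted distance at each candidate:
  P (1, 0): total = 1494.9
  Q (8, 5): total = 901.8
  R (4, 9): total = 785.8
  S (0, 8): total = 1176.7
Minimum is at R with total 785.8 km.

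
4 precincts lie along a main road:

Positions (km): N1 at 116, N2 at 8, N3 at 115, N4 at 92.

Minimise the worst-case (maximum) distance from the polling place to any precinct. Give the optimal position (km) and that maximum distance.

location 62, max distance 54

The 1-center on a line is the midpoint of the two extreme points: leftmost at 8, rightmost at 116.
Optimal location = (8 + 116)/2 = 62; maximum distance = (116 − 8)/2 = 54.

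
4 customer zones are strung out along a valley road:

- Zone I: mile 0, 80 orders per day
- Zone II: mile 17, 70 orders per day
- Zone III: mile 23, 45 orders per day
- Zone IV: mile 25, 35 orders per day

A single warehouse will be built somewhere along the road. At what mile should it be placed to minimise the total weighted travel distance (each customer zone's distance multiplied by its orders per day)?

For a sum of weighted absolute distances on a line, the optimum is the weighted median (not the mean). Total weight W = 230; half-weight = 115.
Sort by position and accumulate weight:
  mile 0 (Zone I, w=80) → cum 80
  mile 17 (Zone II, w=70) → cum 150  ≥ 115 → median here
  mile 23 (Zone III, w=45) → cum 195
  mile 25 (Zone IV, w=35) → cum 230
Optimal location: mile 17.

x = 17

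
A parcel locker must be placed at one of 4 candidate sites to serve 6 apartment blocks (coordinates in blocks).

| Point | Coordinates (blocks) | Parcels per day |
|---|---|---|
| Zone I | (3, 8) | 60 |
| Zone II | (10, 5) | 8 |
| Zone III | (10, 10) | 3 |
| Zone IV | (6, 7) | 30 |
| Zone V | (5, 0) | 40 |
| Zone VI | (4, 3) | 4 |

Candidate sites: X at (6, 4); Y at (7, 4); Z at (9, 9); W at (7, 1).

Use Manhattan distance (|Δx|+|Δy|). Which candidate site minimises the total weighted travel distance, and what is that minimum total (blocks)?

X, total 792 blocks

Total weighted distance at each candidate:
  X (6, 4): total = 792
  Y (7, 4): total = 915
  Z (9, 9): total = 1180
  W (7, 1): total = 1102
Minimum is at X with total 792 blocks.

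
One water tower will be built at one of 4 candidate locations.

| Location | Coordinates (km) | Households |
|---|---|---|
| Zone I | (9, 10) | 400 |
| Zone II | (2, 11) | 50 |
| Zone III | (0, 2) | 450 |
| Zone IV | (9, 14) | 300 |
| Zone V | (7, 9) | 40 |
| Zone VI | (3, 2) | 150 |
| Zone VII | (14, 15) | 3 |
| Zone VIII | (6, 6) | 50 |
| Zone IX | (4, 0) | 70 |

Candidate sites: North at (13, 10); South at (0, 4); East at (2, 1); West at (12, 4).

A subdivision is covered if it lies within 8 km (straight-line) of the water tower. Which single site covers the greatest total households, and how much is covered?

Coverage radius r = 8 km; a point is covered iff (Δx)²+(Δy)² ≤ 8² = 64.
  North (13, 10): covers {Zone I, Zone IV, Zone V, Zone VII} → 743
  South (0, 4): covers {Zone II, Zone III, Zone VI, Zone VIII, Zone IX} → 770
  East (2, 1): covers {Zone III, Zone VI, Zone VIII, Zone IX} → 720
  West (12, 4): covers {Zone I, Zone V, Zone VIII} → 490
Maximum coverage at South: 770 households.

South, covering 770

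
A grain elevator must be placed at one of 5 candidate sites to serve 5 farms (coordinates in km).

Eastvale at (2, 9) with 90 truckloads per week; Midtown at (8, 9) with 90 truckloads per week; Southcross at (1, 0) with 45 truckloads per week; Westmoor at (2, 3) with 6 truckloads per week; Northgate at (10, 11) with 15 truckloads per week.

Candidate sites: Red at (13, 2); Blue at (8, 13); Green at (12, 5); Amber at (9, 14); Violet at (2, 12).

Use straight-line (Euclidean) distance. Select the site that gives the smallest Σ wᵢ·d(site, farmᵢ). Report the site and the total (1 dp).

Total weighted distance at each candidate:
  Red (13, 2): total = 2703.7
  Blue (8, 13): total = 1785.8
  Green (12, 5): total = 2178.2
  Amber (9, 14): total = 2084.4
  Violet (2, 12): total = 1590.5
Minimum is at Violet with total 1590.5 km.

Violet, total 1590.5 km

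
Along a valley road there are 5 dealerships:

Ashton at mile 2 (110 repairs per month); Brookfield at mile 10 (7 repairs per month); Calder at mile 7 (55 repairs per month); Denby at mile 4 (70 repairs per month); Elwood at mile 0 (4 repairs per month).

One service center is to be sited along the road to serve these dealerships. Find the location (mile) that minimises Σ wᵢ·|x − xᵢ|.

x = 4

For a sum of weighted absolute distances on a line, the optimum is the weighted median (not the mean). Total weight W = 246; half-weight = 123.
Sort by position and accumulate weight:
  mile 0 (Elwood, w=4) → cum 4
  mile 2 (Ashton, w=110) → cum 114
  mile 4 (Denby, w=70) → cum 184  ≥ 123 → median here
  mile 7 (Calder, w=55) → cum 239
  mile 10 (Brookfield, w=7) → cum 246
Optimal location: mile 4.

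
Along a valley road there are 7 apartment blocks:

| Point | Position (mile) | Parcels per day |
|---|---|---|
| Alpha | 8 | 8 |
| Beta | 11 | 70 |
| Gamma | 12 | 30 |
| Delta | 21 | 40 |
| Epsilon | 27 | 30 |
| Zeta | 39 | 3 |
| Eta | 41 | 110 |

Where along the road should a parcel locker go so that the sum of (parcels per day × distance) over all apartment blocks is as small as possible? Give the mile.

x = 21

For a sum of weighted absolute distances on a line, the optimum is the weighted median (not the mean). Total weight W = 291; half-weight = 145.5.
Sort by position and accumulate weight:
  mile 8 (Alpha, w=8) → cum 8
  mile 11 (Beta, w=70) → cum 78
  mile 12 (Gamma, w=30) → cum 108
  mile 21 (Delta, w=40) → cum 148  ≥ 145.5 → median here
  mile 27 (Epsilon, w=30) → cum 178
  mile 39 (Zeta, w=3) → cum 181
  mile 41 (Eta, w=110) → cum 291
Optimal location: mile 21.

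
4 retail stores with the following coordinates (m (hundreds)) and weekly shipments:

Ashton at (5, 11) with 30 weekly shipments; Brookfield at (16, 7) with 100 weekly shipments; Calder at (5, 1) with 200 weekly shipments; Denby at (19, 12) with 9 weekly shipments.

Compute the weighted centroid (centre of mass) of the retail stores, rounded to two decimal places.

The minimiser of Σwᵢ‖p−pᵢ‖² is the weighted centroid p* = (Σwᵢpᵢ)/(Σwᵢ).
Σwᵢ = 339.
Σwᵢxᵢ = 30·5 + 100·16 + 200·5 + 9·19 = 2921.
Σwᵢyᵢ = 30·11 + 100·7 + 200·1 + 9·12 = 1338.
x* = 2921/339 = 8.62, y* = 1338/339 = 3.95.

(8.62, 3.95)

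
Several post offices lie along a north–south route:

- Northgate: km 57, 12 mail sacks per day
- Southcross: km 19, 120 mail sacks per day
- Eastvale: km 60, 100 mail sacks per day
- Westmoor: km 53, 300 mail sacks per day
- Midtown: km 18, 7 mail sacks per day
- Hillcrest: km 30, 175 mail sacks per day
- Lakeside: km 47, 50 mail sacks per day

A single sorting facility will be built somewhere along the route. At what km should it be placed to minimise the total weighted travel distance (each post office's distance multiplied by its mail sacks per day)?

x = 53

For a sum of weighted absolute distances on a line, the optimum is the weighted median (not the mean). Total weight W = 764; half-weight = 382.
Sort by position and accumulate weight:
  km 18 (Midtown, w=7) → cum 7
  km 19 (Southcross, w=120) → cum 127
  km 30 (Hillcrest, w=175) → cum 302
  km 47 (Lakeside, w=50) → cum 352
  km 53 (Westmoor, w=300) → cum 652  ≥ 382 → median here
  km 57 (Northgate, w=12) → cum 664
  km 60 (Eastvale, w=100) → cum 764
Optimal location: km 53.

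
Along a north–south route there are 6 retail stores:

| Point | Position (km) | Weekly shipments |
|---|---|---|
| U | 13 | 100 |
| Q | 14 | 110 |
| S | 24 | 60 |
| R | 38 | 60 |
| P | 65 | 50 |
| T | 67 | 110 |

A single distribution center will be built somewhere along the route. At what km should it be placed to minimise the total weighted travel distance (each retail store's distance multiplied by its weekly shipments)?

x = 24

For a sum of weighted absolute distances on a line, the optimum is the weighted median (not the mean). Total weight W = 490; half-weight = 245.
Sort by position and accumulate weight:
  km 13 (U, w=100) → cum 100
  km 14 (Q, w=110) → cum 210
  km 24 (S, w=60) → cum 270  ≥ 245 → median here
  km 38 (R, w=60) → cum 330
  km 65 (P, w=50) → cum 380
  km 67 (T, w=110) → cum 490
Optimal location: km 24.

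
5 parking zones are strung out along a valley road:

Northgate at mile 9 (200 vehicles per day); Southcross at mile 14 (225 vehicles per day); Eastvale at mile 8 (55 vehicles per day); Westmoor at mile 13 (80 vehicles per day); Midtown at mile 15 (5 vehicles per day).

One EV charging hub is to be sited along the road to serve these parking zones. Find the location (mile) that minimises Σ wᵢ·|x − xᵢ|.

For a sum of weighted absolute distances on a line, the optimum is the weighted median (not the mean). Total weight W = 565; half-weight = 282.5.
Sort by position and accumulate weight:
  mile 8 (Eastvale, w=55) → cum 55
  mile 9 (Northgate, w=200) → cum 255
  mile 13 (Westmoor, w=80) → cum 335  ≥ 282.5 → median here
  mile 14 (Southcross, w=225) → cum 560
  mile 15 (Midtown, w=5) → cum 565
Optimal location: mile 13.

x = 13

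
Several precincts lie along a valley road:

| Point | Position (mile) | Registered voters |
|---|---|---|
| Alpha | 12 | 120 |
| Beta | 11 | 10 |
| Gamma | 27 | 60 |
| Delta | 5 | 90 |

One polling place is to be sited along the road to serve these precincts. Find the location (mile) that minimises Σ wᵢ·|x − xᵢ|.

For a sum of weighted absolute distances on a line, the optimum is the weighted median (not the mean). Total weight W = 280; half-weight = 140.
Sort by position and accumulate weight:
  mile 5 (Delta, w=90) → cum 90
  mile 11 (Beta, w=10) → cum 100
  mile 12 (Alpha, w=120) → cum 220  ≥ 140 → median here
  mile 27 (Gamma, w=60) → cum 280
Optimal location: mile 12.

x = 12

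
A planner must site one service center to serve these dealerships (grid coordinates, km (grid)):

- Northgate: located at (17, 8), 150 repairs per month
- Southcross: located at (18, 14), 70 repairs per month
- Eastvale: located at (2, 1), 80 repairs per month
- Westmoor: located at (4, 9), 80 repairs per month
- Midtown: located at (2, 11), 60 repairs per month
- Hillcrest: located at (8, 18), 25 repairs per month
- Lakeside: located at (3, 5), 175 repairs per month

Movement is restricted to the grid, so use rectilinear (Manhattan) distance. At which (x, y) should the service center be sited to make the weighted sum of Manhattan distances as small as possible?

(4, 8)

Manhattan distance separates: Σwᵢ(|x−xᵢ|+|y−yᵢ|) = Σwᵢ|x−xᵢ| + Σwᵢ|y−yᵢ|, so x and y are optimised independently as 1-D weighted medians.
Total weight W = 640; half = 320.
x-coordinate, sorted with cumulative weight:
  x=2 (Eastvale, w=80) cum 80
  x=2 (Midtown, w=60) cum 140
  x=3 (Lakeside, w=175) cum 315
  x=4 (Westmoor, w=80) cum 395  ← median
  x=8 (Hillcrest, w=25) cum 420
  x=17 (Northgate, w=150) cum 570
  x=18 (Southcross, w=70) cum 640
⇒ x* = 4
y-coordinate, sorted with cumulative weight:
  y=1 (Eastvale, w=80) cum 80
  y=5 (Lakeside, w=175) cum 255
  y=8 (Northgate, w=150) cum 405  ← median
  y=9 (Westmoor, w=80) cum 485
  y=11 (Midtown, w=60) cum 545
  y=14 (Southcross, w=70) cum 615
  y=18 (Hillcrest, w=25) cum 640
⇒ y* = 8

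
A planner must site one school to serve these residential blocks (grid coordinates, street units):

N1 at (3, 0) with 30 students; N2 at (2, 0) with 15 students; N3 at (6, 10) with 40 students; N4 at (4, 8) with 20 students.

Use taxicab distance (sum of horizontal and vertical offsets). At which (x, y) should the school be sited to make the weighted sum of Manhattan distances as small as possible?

(4, 8)

Manhattan distance separates: Σwᵢ(|x−xᵢ|+|y−yᵢ|) = Σwᵢ|x−xᵢ| + Σwᵢ|y−yᵢ|, so x and y are optimised independently as 1-D weighted medians.
Total weight W = 105; half = 52.5.
x-coordinate, sorted with cumulative weight:
  x=2 (N2, w=15) cum 15
  x=3 (N1, w=30) cum 45
  x=4 (N4, w=20) cum 65  ← median
  x=6 (N3, w=40) cum 105
⇒ x* = 4
y-coordinate, sorted with cumulative weight:
  y=0 (N1, w=30) cum 30
  y=0 (N2, w=15) cum 45
  y=8 (N4, w=20) cum 65  ← median
  y=10 (N3, w=40) cum 105
⇒ y* = 8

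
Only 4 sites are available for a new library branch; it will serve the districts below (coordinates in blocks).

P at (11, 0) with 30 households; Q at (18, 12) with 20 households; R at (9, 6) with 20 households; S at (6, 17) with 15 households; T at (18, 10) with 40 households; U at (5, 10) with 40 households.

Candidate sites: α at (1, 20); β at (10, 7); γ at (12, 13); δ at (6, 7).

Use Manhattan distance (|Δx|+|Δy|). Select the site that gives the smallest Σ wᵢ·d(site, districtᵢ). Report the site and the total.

β, total 1510 blocks

Total weighted distance at each candidate:
  α (1, 20): total = 3600
  β (10, 7): total = 1510
  γ (12, 13): total = 1670
  δ (6, 7): total = 1690
Minimum is at β with total 1510 blocks.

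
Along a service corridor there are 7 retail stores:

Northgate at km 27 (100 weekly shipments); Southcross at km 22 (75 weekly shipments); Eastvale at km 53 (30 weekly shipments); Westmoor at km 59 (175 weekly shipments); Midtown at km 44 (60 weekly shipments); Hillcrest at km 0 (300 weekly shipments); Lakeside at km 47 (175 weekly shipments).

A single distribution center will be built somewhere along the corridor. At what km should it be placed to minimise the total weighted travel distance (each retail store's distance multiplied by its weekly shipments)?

For a sum of weighted absolute distances on a line, the optimum is the weighted median (not the mean). Total weight W = 915; half-weight = 457.5.
Sort by position and accumulate weight:
  km 0 (Hillcrest, w=300) → cum 300
  km 22 (Southcross, w=75) → cum 375
  km 27 (Northgate, w=100) → cum 475  ≥ 457.5 → median here
  km 44 (Midtown, w=60) → cum 535
  km 47 (Lakeside, w=175) → cum 710
  km 53 (Eastvale, w=30) → cum 740
  km 59 (Westmoor, w=175) → cum 915
Optimal location: km 27.

x = 27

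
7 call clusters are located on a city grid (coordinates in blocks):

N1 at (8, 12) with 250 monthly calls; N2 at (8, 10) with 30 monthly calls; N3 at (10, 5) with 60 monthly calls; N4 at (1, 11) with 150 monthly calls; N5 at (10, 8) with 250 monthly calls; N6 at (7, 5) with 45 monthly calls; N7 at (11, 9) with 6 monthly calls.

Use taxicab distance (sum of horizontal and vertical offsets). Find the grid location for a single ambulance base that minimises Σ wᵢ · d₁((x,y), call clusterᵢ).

Manhattan distance separates: Σwᵢ(|x−xᵢ|+|y−yᵢ|) = Σwᵢ|x−xᵢ| + Σwᵢ|y−yᵢ|, so x and y are optimised independently as 1-D weighted medians.
Total weight W = 791; half = 395.5.
x-coordinate, sorted with cumulative weight:
  x=1 (N4, w=150) cum 150
  x=7 (N6, w=45) cum 195
  x=8 (N1, w=250) cum 445  ← median
  x=8 (N2, w=30) cum 475
  x=10 (N3, w=60) cum 535
  x=10 (N5, w=250) cum 785
  x=11 (N7, w=6) cum 791
⇒ x* = 8
y-coordinate, sorted with cumulative weight:
  y=5 (N3, w=60) cum 60
  y=5 (N6, w=45) cum 105
  y=8 (N5, w=250) cum 355
  y=9 (N7, w=6) cum 361
  y=10 (N2, w=30) cum 391
  y=11 (N4, w=150) cum 541  ← median
  y=12 (N1, w=250) cum 791
⇒ y* = 11

(8, 11)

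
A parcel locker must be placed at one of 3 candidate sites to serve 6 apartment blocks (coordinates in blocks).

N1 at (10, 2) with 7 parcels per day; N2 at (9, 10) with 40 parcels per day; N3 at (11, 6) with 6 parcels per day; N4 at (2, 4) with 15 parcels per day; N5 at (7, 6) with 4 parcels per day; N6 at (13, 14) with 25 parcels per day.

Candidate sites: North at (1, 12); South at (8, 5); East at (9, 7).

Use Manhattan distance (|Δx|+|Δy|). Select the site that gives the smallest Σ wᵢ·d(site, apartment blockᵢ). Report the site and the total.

Total weighted distance at each candidate:
  North (1, 12): total = 1162
  South (8, 5): total = 762
  East (9, 7): total = 617
Minimum is at East with total 617 blocks.

East, total 617 blocks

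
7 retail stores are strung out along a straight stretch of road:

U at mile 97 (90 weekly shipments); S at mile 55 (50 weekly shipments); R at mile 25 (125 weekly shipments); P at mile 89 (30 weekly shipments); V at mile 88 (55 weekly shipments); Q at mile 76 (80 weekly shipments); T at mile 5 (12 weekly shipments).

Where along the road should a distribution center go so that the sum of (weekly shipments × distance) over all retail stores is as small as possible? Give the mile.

x = 76

For a sum of weighted absolute distances on a line, the optimum is the weighted median (not the mean). Total weight W = 442; half-weight = 221.
Sort by position and accumulate weight:
  mile 5 (T, w=12) → cum 12
  mile 25 (R, w=125) → cum 137
  mile 55 (S, w=50) → cum 187
  mile 76 (Q, w=80) → cum 267  ≥ 221 → median here
  mile 88 (V, w=55) → cum 322
  mile 89 (P, w=30) → cum 352
  mile 97 (U, w=90) → cum 442
Optimal location: mile 76.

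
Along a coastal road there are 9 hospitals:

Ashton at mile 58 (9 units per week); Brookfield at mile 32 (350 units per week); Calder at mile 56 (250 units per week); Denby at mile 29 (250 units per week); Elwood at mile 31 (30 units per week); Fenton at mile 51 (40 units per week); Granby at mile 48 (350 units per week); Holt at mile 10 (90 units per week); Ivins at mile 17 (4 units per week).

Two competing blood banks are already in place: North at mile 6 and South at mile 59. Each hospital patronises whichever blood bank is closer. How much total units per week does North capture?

724

The indifferent point is the midpoint (6+59)/2 = 32.5; hospitals left of it (closer to North at 6) go to North, those right go to South.
  Holt at 10 (w=90) → North
  Ivins at 17 (w=4) → North
  Denby at 29 (w=250) → North
  Elwood at 31 (w=30) → North
  Brookfield at 32 (w=350) → North
  Granby at 48 (w=350) → South
  Fenton at 51 (w=40) → South
  Calder at 56 (w=250) → South
  Ashton at 58 (w=9) → South
North captures 724; South captures 649.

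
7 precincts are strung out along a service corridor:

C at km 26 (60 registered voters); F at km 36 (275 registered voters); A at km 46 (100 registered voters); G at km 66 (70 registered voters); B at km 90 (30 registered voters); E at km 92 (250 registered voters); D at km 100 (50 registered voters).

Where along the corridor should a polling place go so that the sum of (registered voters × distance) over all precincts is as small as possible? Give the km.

For a sum of weighted absolute distances on a line, the optimum is the weighted median (not the mean). Total weight W = 835; half-weight = 417.5.
Sort by position and accumulate weight:
  km 26 (C, w=60) → cum 60
  km 36 (F, w=275) → cum 335
  km 46 (A, w=100) → cum 435  ≥ 417.5 → median here
  km 66 (G, w=70) → cum 505
  km 90 (B, w=30) → cum 535
  km 92 (E, w=250) → cum 785
  km 100 (D, w=50) → cum 835
Optimal location: km 46.

x = 46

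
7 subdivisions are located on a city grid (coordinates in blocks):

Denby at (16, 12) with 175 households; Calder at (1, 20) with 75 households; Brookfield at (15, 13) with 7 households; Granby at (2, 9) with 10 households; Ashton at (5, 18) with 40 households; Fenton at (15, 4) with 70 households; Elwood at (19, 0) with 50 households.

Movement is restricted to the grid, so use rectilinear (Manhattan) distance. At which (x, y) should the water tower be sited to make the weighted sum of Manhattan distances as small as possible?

Manhattan distance separates: Σwᵢ(|x−xᵢ|+|y−yᵢ|) = Σwᵢ|x−xᵢ| + Σwᵢ|y−yᵢ|, so x and y are optimised independently as 1-D weighted medians.
Total weight W = 427; half = 213.5.
x-coordinate, sorted with cumulative weight:
  x=1 (Calder, w=75) cum 75
  x=2 (Granby, w=10) cum 85
  x=5 (Ashton, w=40) cum 125
  x=15 (Brookfield, w=7) cum 132
  x=15 (Fenton, w=70) cum 202
  x=16 (Denby, w=175) cum 377  ← median
  x=19 (Elwood, w=50) cum 427
⇒ x* = 16
y-coordinate, sorted with cumulative weight:
  y=0 (Elwood, w=50) cum 50
  y=4 (Fenton, w=70) cum 120
  y=9 (Granby, w=10) cum 130
  y=12 (Denby, w=175) cum 305  ← median
  y=13 (Brookfield, w=7) cum 312
  y=18 (Ashton, w=40) cum 352
  y=20 (Calder, w=75) cum 427
⇒ y* = 12

(16, 12)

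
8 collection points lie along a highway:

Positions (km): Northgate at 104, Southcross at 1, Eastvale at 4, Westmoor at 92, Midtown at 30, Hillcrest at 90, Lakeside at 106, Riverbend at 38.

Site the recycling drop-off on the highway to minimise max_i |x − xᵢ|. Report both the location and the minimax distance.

location 53.5, max distance 52.5

The 1-center on a line is the midpoint of the two extreme points: leftmost at 1, rightmost at 106.
Optimal location = (1 + 106)/2 = 53.5; maximum distance = (106 − 1)/2 = 52.5.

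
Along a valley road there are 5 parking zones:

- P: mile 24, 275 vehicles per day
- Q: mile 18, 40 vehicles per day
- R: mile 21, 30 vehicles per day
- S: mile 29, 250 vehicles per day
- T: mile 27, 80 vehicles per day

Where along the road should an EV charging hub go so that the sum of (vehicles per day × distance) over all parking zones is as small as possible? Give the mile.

For a sum of weighted absolute distances on a line, the optimum is the weighted median (not the mean). Total weight W = 675; half-weight = 337.5.
Sort by position and accumulate weight:
  mile 18 (Q, w=40) → cum 40
  mile 21 (R, w=30) → cum 70
  mile 24 (P, w=275) → cum 345  ≥ 337.5 → median here
  mile 27 (T, w=80) → cum 425
  mile 29 (S, w=250) → cum 675
Optimal location: mile 24.

x = 24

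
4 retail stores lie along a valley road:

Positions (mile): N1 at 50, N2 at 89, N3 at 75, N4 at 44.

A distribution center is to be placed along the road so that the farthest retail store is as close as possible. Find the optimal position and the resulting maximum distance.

location 66.5, max distance 22.5

The 1-center on a line is the midpoint of the two extreme points: leftmost at 44, rightmost at 89.
Optimal location = (44 + 89)/2 = 66.5; maximum distance = (89 − 44)/2 = 22.5.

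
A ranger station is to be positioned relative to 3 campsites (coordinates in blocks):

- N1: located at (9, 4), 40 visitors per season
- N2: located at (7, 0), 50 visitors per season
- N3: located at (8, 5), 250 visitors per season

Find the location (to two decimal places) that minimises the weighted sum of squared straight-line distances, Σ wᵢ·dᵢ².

The minimiser of Σwᵢ‖p−pᵢ‖² is the weighted centroid p* = (Σwᵢpᵢ)/(Σwᵢ).
Σwᵢ = 340.
Σwᵢxᵢ = 40·9 + 50·7 + 250·8 = 2710.
Σwᵢyᵢ = 40·4 + 50·0 + 250·5 = 1410.
x* = 2710/340 = 7.97, y* = 1410/340 = 4.15.

(7.97, 4.15)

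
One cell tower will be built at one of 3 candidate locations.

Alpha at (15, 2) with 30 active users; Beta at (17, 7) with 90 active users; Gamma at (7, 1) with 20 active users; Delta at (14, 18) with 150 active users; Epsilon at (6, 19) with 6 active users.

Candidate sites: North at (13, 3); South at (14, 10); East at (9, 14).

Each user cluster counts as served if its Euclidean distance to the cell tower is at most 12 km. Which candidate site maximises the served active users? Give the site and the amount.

South, covering 290

Coverage radius r = 12 km; a point is covered iff (Δx)²+(Δy)² ≤ 12² = 144.
  North (13, 3): covers {Alpha, Beta, Gamma} → 140
  South (14, 10): covers {Alpha, Beta, Gamma, Delta} → 290
  East (9, 14): covers {Beta, Delta, Epsilon} → 246
Maximum coverage at South: 290 active users.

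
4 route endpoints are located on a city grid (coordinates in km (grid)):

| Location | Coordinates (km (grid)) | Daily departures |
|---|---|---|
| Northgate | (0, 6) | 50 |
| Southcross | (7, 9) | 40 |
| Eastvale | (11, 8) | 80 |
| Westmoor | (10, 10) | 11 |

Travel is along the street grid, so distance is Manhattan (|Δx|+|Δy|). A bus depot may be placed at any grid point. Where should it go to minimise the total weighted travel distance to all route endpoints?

Manhattan distance separates: Σwᵢ(|x−xᵢ|+|y−yᵢ|) = Σwᵢ|x−xᵢ| + Σwᵢ|y−yᵢ|, so x and y are optimised independently as 1-D weighted medians.
Total weight W = 181; half = 90.5.
x-coordinate, sorted with cumulative weight:
  x=0 (Northgate, w=50) cum 50
  x=7 (Southcross, w=40) cum 90
  x=10 (Westmoor, w=11) cum 101  ← median
  x=11 (Eastvale, w=80) cum 181
⇒ x* = 10
y-coordinate, sorted with cumulative weight:
  y=6 (Northgate, w=50) cum 50
  y=8 (Eastvale, w=80) cum 130  ← median
  y=9 (Southcross, w=40) cum 170
  y=10 (Westmoor, w=11) cum 181
⇒ y* = 8

(10, 8)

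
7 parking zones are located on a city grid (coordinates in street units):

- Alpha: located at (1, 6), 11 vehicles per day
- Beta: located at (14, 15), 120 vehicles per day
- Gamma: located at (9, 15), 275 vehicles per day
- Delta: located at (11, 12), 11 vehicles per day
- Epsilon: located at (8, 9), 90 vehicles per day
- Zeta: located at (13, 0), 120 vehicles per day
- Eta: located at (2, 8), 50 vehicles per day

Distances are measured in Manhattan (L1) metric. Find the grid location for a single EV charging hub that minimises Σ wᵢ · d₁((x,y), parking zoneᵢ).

Manhattan distance separates: Σwᵢ(|x−xᵢ|+|y−yᵢ|) = Σwᵢ|x−xᵢ| + Σwᵢ|y−yᵢ|, so x and y are optimised independently as 1-D weighted medians.
Total weight W = 677; half = 338.5.
x-coordinate, sorted with cumulative weight:
  x=1 (Alpha, w=11) cum 11
  x=2 (Eta, w=50) cum 61
  x=8 (Epsilon, w=90) cum 151
  x=9 (Gamma, w=275) cum 426  ← median
  x=11 (Delta, w=11) cum 437
  x=13 (Zeta, w=120) cum 557
  x=14 (Beta, w=120) cum 677
⇒ x* = 9
y-coordinate, sorted with cumulative weight:
  y=0 (Zeta, w=120) cum 120
  y=6 (Alpha, w=11) cum 131
  y=8 (Eta, w=50) cum 181
  y=9 (Epsilon, w=90) cum 271
  y=12 (Delta, w=11) cum 282
  y=15 (Beta, w=120) cum 402  ← median
  y=15 (Gamma, w=275) cum 677
⇒ y* = 15

(9, 15)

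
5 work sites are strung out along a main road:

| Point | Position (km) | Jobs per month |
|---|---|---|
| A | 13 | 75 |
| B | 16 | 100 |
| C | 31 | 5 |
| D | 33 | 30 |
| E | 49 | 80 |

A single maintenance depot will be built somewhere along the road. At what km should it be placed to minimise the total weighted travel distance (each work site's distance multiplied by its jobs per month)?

For a sum of weighted absolute distances on a line, the optimum is the weighted median (not the mean). Total weight W = 290; half-weight = 145.
Sort by position and accumulate weight:
  km 13 (A, w=75) → cum 75
  km 16 (B, w=100) → cum 175  ≥ 145 → median here
  km 31 (C, w=5) → cum 180
  km 33 (D, w=30) → cum 210
  km 49 (E, w=80) → cum 290
Optimal location: km 16.

x = 16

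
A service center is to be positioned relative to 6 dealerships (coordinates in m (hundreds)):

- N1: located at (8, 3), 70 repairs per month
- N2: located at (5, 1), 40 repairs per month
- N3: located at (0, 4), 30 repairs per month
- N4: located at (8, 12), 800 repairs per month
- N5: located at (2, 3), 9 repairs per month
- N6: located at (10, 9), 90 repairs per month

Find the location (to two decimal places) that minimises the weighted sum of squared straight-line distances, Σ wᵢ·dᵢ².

The minimiser of Σwᵢ‖p−pᵢ‖² is the weighted centroid p* = (Σwᵢpᵢ)/(Σwᵢ).
Σwᵢ = 1039.
Σwᵢxᵢ = 70·8 + 40·5 + 30·0 + 800·8 + 9·2 + 90·10 = 8078.
Σwᵢyᵢ = 70·3 + 40·1 + 30·4 + 800·12 + 9·3 + 90·9 = 10807.
x* = 8078/1039 = 7.77, y* = 10807/1039 = 10.40.

(7.77, 10.40)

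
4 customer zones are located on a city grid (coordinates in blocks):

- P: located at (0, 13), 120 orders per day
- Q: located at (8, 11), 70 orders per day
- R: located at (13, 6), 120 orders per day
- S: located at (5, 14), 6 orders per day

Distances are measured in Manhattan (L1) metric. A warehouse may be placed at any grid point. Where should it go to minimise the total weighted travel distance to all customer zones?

(8, 11)

Manhattan distance separates: Σwᵢ(|x−xᵢ|+|y−yᵢ|) = Σwᵢ|x−xᵢ| + Σwᵢ|y−yᵢ|, so x and y are optimised independently as 1-D weighted medians.
Total weight W = 316; half = 158.
x-coordinate, sorted with cumulative weight:
  x=0 (P, w=120) cum 120
  x=5 (S, w=6) cum 126
  x=8 (Q, w=70) cum 196  ← median
  x=13 (R, w=120) cum 316
⇒ x* = 8
y-coordinate, sorted with cumulative weight:
  y=6 (R, w=120) cum 120
  y=11 (Q, w=70) cum 190  ← median
  y=13 (P, w=120) cum 310
  y=14 (S, w=6) cum 316
⇒ y* = 11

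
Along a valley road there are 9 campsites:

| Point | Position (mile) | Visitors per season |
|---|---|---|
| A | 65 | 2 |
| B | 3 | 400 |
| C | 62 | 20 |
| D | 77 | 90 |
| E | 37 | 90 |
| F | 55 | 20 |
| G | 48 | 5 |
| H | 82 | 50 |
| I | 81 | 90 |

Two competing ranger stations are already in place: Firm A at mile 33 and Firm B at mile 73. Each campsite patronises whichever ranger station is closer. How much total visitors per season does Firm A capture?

495

The indifferent point is the midpoint (33+73)/2 = 53; campsites left of it (closer to Firm A at 33) go to Firm A, those right go to Firm B.
  B at 3 (w=400) → Firm A
  E at 37 (w=90) → Firm A
  G at 48 (w=5) → Firm A
  F at 55 (w=20) → Firm B
  C at 62 (w=20) → Firm B
  A at 65 (w=2) → Firm B
  D at 77 (w=90) → Firm B
  I at 81 (w=90) → Firm B
  H at 82 (w=50) → Firm B
Firm A captures 495; Firm B captures 272.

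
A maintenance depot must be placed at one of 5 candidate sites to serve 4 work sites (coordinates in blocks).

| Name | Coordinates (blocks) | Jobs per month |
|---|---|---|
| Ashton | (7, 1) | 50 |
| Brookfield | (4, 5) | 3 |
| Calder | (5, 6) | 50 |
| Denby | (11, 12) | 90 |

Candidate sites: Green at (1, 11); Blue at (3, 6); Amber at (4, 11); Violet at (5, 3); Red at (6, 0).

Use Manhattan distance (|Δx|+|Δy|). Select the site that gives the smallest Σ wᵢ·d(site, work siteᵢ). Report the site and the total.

Total weighted distance at each candidate:
  Green (1, 11): total = 2267
  Blue (3, 6): total = 1816
  Amber (4, 11): total = 1688
  Violet (5, 3): total = 1709
  Red (6, 0): total = 2001
Minimum is at Amber with total 1688 blocks.

Amber, total 1688 blocks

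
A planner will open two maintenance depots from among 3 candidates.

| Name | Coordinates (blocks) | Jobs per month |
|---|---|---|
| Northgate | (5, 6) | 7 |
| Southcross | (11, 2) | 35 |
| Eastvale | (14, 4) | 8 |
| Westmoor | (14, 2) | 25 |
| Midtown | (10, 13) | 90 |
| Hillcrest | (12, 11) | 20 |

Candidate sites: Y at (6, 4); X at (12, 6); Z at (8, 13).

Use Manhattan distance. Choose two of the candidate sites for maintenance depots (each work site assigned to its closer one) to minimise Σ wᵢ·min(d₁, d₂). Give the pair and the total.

{X, Z}, total 686

Evaluate every pair (each demand assigned to the nearer of the two):
  {X, Z}: total = 686
  {Y, Z}: total = 880
  {Y, X}: total = 1288
Best pair: {X, Z} with total 686.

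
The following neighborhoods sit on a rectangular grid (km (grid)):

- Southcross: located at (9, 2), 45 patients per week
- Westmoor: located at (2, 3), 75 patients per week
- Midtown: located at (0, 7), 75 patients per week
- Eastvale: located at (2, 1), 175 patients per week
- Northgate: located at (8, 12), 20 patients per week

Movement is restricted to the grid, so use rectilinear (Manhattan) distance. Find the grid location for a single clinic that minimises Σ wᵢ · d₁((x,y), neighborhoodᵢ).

(2, 2)

Manhattan distance separates: Σwᵢ(|x−xᵢ|+|y−yᵢ|) = Σwᵢ|x−xᵢ| + Σwᵢ|y−yᵢ|, so x and y are optimised independently as 1-D weighted medians.
Total weight W = 390; half = 195.
x-coordinate, sorted with cumulative weight:
  x=0 (Midtown, w=75) cum 75
  x=2 (Westmoor, w=75) cum 150
  x=2 (Eastvale, w=175) cum 325  ← median
  x=8 (Northgate, w=20) cum 345
  x=9 (Southcross, w=45) cum 390
⇒ x* = 2
y-coordinate, sorted with cumulative weight:
  y=1 (Eastvale, w=175) cum 175
  y=2 (Southcross, w=45) cum 220  ← median
  y=3 (Westmoor, w=75) cum 295
  y=7 (Midtown, w=75) cum 370
  y=12 (Northgate, w=20) cum 390
⇒ y* = 2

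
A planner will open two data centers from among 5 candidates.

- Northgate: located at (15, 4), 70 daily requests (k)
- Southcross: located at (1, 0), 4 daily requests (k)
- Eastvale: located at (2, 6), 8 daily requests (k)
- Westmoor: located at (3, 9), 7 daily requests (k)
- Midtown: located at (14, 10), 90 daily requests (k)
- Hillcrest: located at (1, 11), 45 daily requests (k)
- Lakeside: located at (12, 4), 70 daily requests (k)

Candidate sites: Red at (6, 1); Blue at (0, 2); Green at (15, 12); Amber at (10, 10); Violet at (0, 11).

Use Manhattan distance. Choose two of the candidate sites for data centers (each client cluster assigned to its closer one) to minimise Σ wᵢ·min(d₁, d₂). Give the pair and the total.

{Green, Violet}, total 1784

Evaluate every pair (each demand assigned to the nearer of the two):
  {Green, Violet}: total = 1784
  {Amber, Violet}: total = 1874
  {Green, Amber}: total = 2068
  {Blue, Green}: total = 2180
  {Blue, Amber}: total = 2256
  {Red, Amber}: total = 2292
  {Red, Green}: total = 2308
  {Red, Violet}: total = 2980
  {Red, Blue}: total = 3580
  {Blue, Violet}: total = 3660
Best pair: {Green, Violet} with total 1784.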